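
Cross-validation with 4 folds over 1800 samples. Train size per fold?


Fold size = 1800/4 = 450
Training per fold = 1800 - 450 = 1350

1350


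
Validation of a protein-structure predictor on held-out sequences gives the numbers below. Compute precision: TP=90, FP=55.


Precision = TP/(TP+FP)
= 90/(90+55)
= 90/145 = 62.07%

62.07%


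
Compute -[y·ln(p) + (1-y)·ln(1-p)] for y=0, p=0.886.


BCE = -[y·ln(p) + (1-y)·ln(1-p)]
= -0 - 1·ln(1-0.886)
= -ln(0.114) = 2.1716

2.1716


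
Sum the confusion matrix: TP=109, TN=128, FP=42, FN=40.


Total = TP + TN + FP + FN
= 109 + 128 + 42 + 40
= 319
(Predicted positive: 151, predicted negative: 168)

319


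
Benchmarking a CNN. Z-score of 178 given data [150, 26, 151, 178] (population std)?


μ = 126.25, σ = 58.9592
z = (178 - 126.25)/58.9592 = 0.8777

0.8777


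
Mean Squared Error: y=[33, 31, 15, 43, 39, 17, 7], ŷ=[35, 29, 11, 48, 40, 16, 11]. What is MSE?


Squared errors: (33-35)²=4, (31-29)²=4, (15-11)²=16, (43-48)²=25, (39-40)²=1, (17-16)²=1, (7-11)²=16
Sum = 67
MSE = 67/7 = 67/7

67/7


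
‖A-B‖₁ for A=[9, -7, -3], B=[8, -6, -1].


d = |9-8| + |-7+ 6| + |-3+ 1|
  = 1 + 1 + 2
  = 4

4


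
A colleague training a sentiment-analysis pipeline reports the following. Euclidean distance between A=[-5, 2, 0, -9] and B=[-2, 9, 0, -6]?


d = √((-5+ 2)² + (2-9)² + (0-0)² + (-9+ 6)²)
  = √(9 + 49 + 0 + 9)
  = √67 = 8.1854

8.1854


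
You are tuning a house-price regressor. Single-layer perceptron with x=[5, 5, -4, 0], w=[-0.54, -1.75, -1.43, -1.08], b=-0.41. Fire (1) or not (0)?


z = (5)·(-0.54) + (5)·(-1.75) + (-4)·(-1.43) + (0)·(-1.08) - 0.41
  = -6.14
step(z) = 0 (z<0)

0


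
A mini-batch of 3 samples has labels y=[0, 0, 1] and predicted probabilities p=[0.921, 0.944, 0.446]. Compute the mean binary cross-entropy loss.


L[0] = -ln(1-0.921) = -ln(0.079) = 2.5383
L[1] = -ln(1-0.944) = -ln(0.056) = 2.8824
L[2] = -ln(0.446) = 0.8074
mean = (2.5383 + 2.8824 + 0.8074)/3 = 2.076

2.076


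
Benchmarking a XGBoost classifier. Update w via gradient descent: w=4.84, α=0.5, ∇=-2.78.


w_new = w - α·∇
= 4.84 - 0.5·-2.78
= 4.84 + 1.39
= 6.23

6.23


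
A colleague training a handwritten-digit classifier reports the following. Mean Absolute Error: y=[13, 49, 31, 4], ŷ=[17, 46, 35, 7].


Absolute errors: |13-17|=4, |49-46|=3, |31-35|=4, |4-7|=3
Sum = 14
MAE = 14/4 = 7/2

7/2


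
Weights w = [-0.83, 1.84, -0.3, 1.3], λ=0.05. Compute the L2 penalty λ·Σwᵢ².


‖w‖₂² = (-0.83)² + (1.84)² + (-0.3)² + (1.3)²
     = 0.6889 + 3.3856 + 0.09 + 1.69
     = 5.8545
λ·‖w‖₂² = 0.05·5.8545 = 0.292725

0.292725


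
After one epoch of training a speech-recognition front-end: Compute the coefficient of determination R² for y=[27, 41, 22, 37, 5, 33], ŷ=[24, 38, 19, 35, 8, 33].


ȳ = 27.5
SS_res = Σ(y-ŷ)² = 40
SS_tot = Σ(y-ȳ)² = 839.5
R² = 1 - SS_res/SS_tot = 1 - 0.0476 = 0.9524

0.9524


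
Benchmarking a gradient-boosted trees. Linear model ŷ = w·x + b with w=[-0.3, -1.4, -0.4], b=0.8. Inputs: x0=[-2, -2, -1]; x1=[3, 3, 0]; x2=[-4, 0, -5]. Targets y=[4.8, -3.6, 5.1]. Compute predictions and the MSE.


ŷ0 = (-0.3)·(-2) + (-1.4)·(-2) + (-0.4)·(-1) + 0.8 = 4.6
ŷ1 = (-0.3)·(3) + (-1.4)·(3) + (-0.4)·(0) + 0.8 = -4.3
ŷ2 = (-0.3)·(-4) + (-1.4)·(0) + (-0.4)·(-5) + 0.8 = 4.0
errors² = [0.04, 0.49, 1.21]
MSE = 1.7400/3 = 0.58

0.58


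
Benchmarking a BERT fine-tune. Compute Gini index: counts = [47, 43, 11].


Probabilities: [47/101, 43/101, 11/101] ≈ [0.4653, 0.4257, 0.1089]
Σpᵢ² = (2209 + 1849 + 121)/101² = 4179/10201
Gini = 1 - Σpᵢ² = 1 - 4179/10201 = 0.5903

0.5903


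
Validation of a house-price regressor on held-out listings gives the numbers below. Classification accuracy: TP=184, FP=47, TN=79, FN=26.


Accuracy = (TP+TN)/(TP+TN+FP+FN)
= (184+79)/(336)
= 263/336 = 78.27%

78.27%


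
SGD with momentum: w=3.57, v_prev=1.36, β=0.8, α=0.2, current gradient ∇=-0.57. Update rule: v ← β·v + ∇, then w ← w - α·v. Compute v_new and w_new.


v_new = 0.8·1.36 - 0.57 = 1.088 - 0.57 = 0.518
w_new = 3.57 - 0.2·0.518 = 3.57 - 0.1036 = 3.4664

v_new=0.518, w_new=3.4664


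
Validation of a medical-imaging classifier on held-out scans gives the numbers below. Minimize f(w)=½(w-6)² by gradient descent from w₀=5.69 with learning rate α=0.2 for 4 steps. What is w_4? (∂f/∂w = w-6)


step 1: grad = 5.69-6 = -0.31; w = 5.69 - 0.2·(-0.31) = 5.752
step 2: grad = 5.752-6 = -0.248; w = 5.752 - 0.2·(-0.248) = 5.8016
step 3: grad = 5.8016-6 = -0.1984; w = 5.8016 - 0.2·(-0.1984) = 5.84128
step 4: grad = 5.84128-6 = -0.15872; w = 5.84128 - 0.2·(-0.15872) = 5.873024

5.873024


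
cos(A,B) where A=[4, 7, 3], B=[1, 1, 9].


A·B = 4·1 + 7·1 + 3·9 = 38
‖A‖ = √74 = 8.6023, ‖B‖ = √83 = 9.1104
cos = 38/(√74·√83) = 38/√6142 = 0.4849

0.4849


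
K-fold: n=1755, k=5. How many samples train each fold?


Fold size = 1755/5 = 351
Training per fold = 1755 - 351 = 1404

1404


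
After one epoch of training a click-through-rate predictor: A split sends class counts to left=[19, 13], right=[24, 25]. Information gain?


Parent = [43, 38], H_parent = 0.9972
H_left = 0.9745 (n=32), H_right = 0.9997 (n=49)
H_children = (32/81)·0.9745 + (49/81)·0.9997 = 0.9897
IG = 0.9972 - 0.9897 = 0.0075

0.0075


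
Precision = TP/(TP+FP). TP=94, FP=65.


Precision = TP/(TP+FP)
= 94/(94+65)
= 94/159 = 59.12%

59.12%


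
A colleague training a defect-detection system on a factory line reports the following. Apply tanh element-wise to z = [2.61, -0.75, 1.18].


tanh(2.61) = 0.9892
tanh(-0.75) = -0.6351
tanh(1.18) = 0.8275
result = [0.9892, -0.6351, 0.8275]

[0.9892, -0.6351, 0.8275]


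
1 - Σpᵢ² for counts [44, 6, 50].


Probabilities: [44/100, 6/100, 50/100] ≈ [0.44, 0.06, 0.5]
Σpᵢ² = (1936 + 36 + 2500)/100² = 4472/10000
Gini = 1 - Σpᵢ² = 1 - 4472/10000 = 0.5528

0.5528


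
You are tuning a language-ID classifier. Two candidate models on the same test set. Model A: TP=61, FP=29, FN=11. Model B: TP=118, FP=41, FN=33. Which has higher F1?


Model A: P=61/90=0.6778, R=61/72=0.8472, F1=2PR/(P+R)=2TP/(2TP+FP+FN)=122/162=0.7531
Model B: P=118/159=0.7421, R=118/151=0.7815, F1=2PR/(P+R)=2TP/(2TP+FP+FN)=236/310=0.7613
0.7531 < 0.7613 → Model B

Model B


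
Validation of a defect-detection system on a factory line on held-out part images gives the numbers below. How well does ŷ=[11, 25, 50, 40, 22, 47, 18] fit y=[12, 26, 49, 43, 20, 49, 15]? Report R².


ȳ = 30.5714
SS_res = Σ(y-ŷ)² = 29
SS_tot = Σ(y-ȳ)² = 1553.71
R² = 1 - SS_res/SS_tot = 1 - 0.0187 = 0.9813

0.9813


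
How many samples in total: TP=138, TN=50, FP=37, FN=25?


Total = TP + TN + FP + FN
= 138 + 50 + 37 + 25
= 250
(Predicted positive: 175, predicted negative: 75)

250


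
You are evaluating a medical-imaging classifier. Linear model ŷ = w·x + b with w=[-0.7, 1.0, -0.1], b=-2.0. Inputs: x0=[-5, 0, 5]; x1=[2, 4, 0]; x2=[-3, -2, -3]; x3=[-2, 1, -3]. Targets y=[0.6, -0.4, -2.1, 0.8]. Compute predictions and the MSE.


ŷ0 = (-0.7)·(-5) + (1.0)·(0) + (-0.1)·(5) - 2.0 = 1.0
ŷ1 = (-0.7)·(2) + (1.0)·(4) + (-0.1)·(0) - 2.0 = 0.6
ŷ2 = (-0.7)·(-3) + (1.0)·(-2) + (-0.1)·(-3) - 2.0 = -1.6
ŷ3 = (-0.7)·(-2) + (1.0)·(1) + (-0.1)·(-3) - 2.0 = 0.7
errors² = [0.16, 1.0, 0.25, 0.01]
MSE = 1.4200/4 = 0.355

0.355


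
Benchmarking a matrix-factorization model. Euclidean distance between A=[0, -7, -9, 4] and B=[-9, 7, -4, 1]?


d = √((0+ 9)² + (-7-7)² + (-9+ 4)² + (4-1)²)
  = √(81 + 196 + 25 + 9)
  = √311 = 17.6352

17.6352


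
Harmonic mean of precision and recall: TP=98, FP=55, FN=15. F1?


Precision = 98/153 = 0.6405
Recall = 98/113 = 0.8673
F1 = 2·P·R/(P+R) = 2·TP/(2·TP+FP+FN) = 196/(196+55+15) = 196/266 = 0.7368

0.7368


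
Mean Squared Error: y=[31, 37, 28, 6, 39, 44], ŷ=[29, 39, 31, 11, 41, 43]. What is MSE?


Squared errors: (31-29)²=4, (37-39)²=4, (28-31)²=9, (6-11)²=25, (39-41)²=4, (44-43)²=1
Sum = 47
MSE = 47/6 = 47/6

47/6


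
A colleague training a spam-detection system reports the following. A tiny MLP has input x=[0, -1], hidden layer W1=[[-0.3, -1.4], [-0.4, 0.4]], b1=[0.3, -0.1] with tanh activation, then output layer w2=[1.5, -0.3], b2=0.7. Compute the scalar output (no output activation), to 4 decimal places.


z1[0] = (-0.3)·(0) + (-1.4)·(-1) + 0.3 = 1.7
z1[1] = (-0.4)·(0) + (0.4)·(-1) - 0.1 = -0.5
h = tanh(z1) = [0.9354, -0.4621]
output = (1.5)·(0.9354) + (-0.3)·(-0.4621) + 0.7 = 2.2417

2.2417


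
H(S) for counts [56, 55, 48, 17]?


Probabilities: [56/176, 55/176, 48/176, 17/176] ≈ [0.3182, 0.3125, 0.2727, 0.0966]
H = -((56/176)·log₂(56/176) + (55/176)·log₂(55/176) + (48/176)·log₂(48/176) + (17/176)·log₂(17/176))
  = 1.887 bits

1.887 bits


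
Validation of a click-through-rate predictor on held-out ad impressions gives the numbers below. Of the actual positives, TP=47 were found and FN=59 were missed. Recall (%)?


Recall = TP/(TP+FN)
= 47/(47+59)
= 47/106 = 44.34%

44.34%


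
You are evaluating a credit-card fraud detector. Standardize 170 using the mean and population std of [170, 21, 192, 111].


μ = 123.5, σ = 66.1759
z = (170 - 123.5)/66.1759 = 0.7027

0.7027


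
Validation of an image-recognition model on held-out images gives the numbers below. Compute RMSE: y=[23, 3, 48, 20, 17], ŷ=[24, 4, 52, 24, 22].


MSE = 59/5 = 11.8
RMSE = √(59/5) = 3.4351

3.4351


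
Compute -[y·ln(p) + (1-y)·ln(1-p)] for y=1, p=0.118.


BCE = -[y·ln(p) + (1-y)·ln(1-p)]
= -1·ln(0.118) - 0
= -ln(0.118) = 2.1371

2.1371


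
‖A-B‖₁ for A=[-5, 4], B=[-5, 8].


d = |-5+ 5| + |4-8|
  = 0 + 4
  = 4

4


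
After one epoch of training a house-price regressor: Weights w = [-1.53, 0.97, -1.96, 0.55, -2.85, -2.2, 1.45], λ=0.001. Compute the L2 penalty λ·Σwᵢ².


‖w‖₂² = (-1.53)² + (0.97)² + (-1.96)² + (0.55)² + (-2.85)² + (-2.2)² + (1.45)²
     = 2.3409 + 0.9409 + 3.8416 + 0.3025 + 8.1225 + 4.84 + 2.1025
     = 22.4909
λ·‖w‖₂² = 0.001·22.4909 = 0.022491

0.022491


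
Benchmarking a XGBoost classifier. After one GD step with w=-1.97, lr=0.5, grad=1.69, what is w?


w_new = w - α·∇
= -1.97 - 0.5·1.69
= -1.97 - 0.845
= -2.815

-2.815


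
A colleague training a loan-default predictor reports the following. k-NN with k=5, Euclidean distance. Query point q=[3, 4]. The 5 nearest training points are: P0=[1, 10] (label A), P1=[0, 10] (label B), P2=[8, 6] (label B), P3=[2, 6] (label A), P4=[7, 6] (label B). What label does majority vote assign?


d(q,P0) = 6.3246  (label A)
d(q,P1) = 6.7082  (label B)
d(q,P2) = 5.3852  (label B)
d(q,P3) = 2.2361  (label A)
d(q,P4) = 4.4721  (label B)
Votes: A=2, B=3
Majority → B

B


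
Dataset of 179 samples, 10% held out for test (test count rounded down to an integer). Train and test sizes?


Test = ⌊179·10/100⌋ = 17
Train = 179 - 17 = 162

Train: 162, Test: 17


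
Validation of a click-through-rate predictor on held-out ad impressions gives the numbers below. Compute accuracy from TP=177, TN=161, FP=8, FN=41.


Accuracy = (TP+TN)/(TP+TN+FP+FN)
= (177+161)/(387)
= 338/387 = 87.34%

87.34%


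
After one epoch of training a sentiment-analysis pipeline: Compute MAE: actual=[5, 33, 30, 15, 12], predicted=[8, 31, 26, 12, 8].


Absolute errors: |5-8|=3, |33-31|=2, |30-26|=4, |15-12|=3, |12-8|=4
Sum = 16
MAE = 16/5 = 16/5

16/5


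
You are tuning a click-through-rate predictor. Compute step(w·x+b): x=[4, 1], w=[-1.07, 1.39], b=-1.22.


z = (4)·(-1.07) + (1)·(1.39) - 1.22
  = -4.11
step(z) = 0 (z<0)

0


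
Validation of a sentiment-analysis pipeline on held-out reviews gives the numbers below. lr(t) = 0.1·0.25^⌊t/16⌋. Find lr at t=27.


n_drops = ⌊27/16⌋ = 1
lr = 0.1·0.25^1 = 0.1·0.25 = 0.025

0.025


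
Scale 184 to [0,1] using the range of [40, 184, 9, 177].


min=9, max=184
(184-9)/(184-9) = 175/175 = 1.0

1.0


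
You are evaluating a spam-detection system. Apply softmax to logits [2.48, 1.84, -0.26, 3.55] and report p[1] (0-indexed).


Exponentials: e^2.48=11.9413, e^1.84=6.2965, e^-0.26=0.7711, e^3.55=34.8133
Sum = 53.8222
Softmax = [0.2219, 0.117, 0.0143, 0.6468]
p[1] = 6.2965/53.8222 = 0.117

0.117


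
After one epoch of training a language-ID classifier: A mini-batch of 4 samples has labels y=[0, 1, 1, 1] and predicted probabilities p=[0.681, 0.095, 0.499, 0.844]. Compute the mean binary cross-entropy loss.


L[0] = -ln(1-0.681) = -ln(0.319) = 1.1426
L[1] = -ln(0.095) = 2.3539
L[2] = -ln(0.499) = 0.6951
L[3] = -ln(0.844) = 0.1696
mean = (1.1426 + 2.3539 + 0.6951 + 0.1696)/4 = 1.0903

1.0903


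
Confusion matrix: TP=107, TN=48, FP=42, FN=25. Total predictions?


Total = TP + TN + FP + FN
= 107 + 48 + 42 + 25
= 222
(Predicted positive: 149, predicted negative: 73)

222


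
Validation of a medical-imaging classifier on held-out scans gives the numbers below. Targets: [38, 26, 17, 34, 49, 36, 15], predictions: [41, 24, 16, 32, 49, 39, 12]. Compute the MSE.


Squared errors: (38-41)²=9, (26-24)²=4, (17-16)²=1, (34-32)²=4, (49-49)²=0, (36-39)²=9, (15-12)²=9
Sum = 36
MSE = 36/7 = 36/7

36/7


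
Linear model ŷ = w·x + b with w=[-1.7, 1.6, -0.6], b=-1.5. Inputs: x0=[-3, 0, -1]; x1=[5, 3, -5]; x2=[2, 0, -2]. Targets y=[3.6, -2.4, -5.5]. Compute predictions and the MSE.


ŷ0 = (-1.7)·(-3) + (1.6)·(0) + (-0.6)·(-1) - 1.5 = 4.2
ŷ1 = (-1.7)·(5) + (1.6)·(3) + (-0.6)·(-5) - 1.5 = -2.2
ŷ2 = (-1.7)·(2) + (1.6)·(0) + (-0.6)·(-2) - 1.5 = -3.7
errors² = [0.36, 0.04, 3.24]
MSE = 3.6400/3 = 1.2133

1.2133


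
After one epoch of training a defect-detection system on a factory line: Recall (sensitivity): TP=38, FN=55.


Recall = TP/(TP+FN)
= 38/(38+55)
= 38/93 = 40.86%

40.86%


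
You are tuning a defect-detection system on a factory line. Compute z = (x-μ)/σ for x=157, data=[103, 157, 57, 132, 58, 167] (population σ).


μ = 112.3333, σ = 43.7252
z = (157 - 112.3333)/43.7252 = 1.0215

1.0215


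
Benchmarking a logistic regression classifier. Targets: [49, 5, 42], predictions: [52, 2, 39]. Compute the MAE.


Absolute errors: |49-52|=3, |5-2|=3, |42-39|=3
Sum = 9
MAE = 9/3 = 3

3


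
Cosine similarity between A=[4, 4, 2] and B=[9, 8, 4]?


A·B = 4·9 + 4·8 + 2·4 = 76
‖A‖ = √36 = 6, ‖B‖ = √161 = 12.6886
cos = 76/(√36·√161) = 76/√5796 = 0.9983

0.9983


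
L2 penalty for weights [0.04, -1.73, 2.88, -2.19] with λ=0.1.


‖w‖₂² = (0.04)² + (-1.73)² + (2.88)² + (-2.19)²
     = 0.0016 + 2.9929 + 8.2944 + 4.7961
     = 16.085
λ·‖w‖₂² = 0.1·16.085 = 1.6085

1.6085


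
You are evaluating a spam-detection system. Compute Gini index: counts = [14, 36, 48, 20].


Probabilities: [14/118, 36/118, 48/118, 20/118] ≈ [0.1186, 0.3051, 0.4068, 0.1695]
Σpᵢ² = (196 + 1296 + 2304 + 400)/118² = 4196/13924
Gini = 1 - Σpᵢ² = 1 - 4196/13924 = 0.6986

0.6986


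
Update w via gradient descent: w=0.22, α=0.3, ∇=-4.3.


w_new = w - α·∇
= 0.22 - 0.3·-4.3
= 0.22 + 1.29
= 1.51

1.51


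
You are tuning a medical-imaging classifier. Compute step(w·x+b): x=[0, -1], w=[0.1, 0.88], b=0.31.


z = (0)·(0.1) + (-1)·(0.88) + 0.31
  = -0.57
step(z) = 0 (z<0)

0


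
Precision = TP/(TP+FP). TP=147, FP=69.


Precision = TP/(TP+FP)
= 147/(147+69)
= 147/216 = 68.06%

68.06%


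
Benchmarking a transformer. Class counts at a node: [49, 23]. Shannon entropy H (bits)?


Probabilities: [49/72, 23/72] ≈ [0.6806, 0.3194]
H = -((49/72)·log₂(49/72) + (23/72)·log₂(23/72))
  = 0.9038 bits

0.9038 bits


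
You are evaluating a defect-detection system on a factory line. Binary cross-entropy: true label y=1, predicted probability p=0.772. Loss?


BCE = -[y·ln(p) + (1-y)·ln(1-p)]
= -1·ln(0.772) - 0
= -ln(0.772) = 0.2588

0.2588


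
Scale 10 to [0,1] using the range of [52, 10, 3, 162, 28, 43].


min=3, max=162
(10-3)/(162-3) = 7/159 = 0.044

0.044


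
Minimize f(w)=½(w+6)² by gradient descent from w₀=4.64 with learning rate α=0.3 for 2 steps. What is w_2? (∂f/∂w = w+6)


step 1: grad = 4.64+6 = 10.64; w = 4.64 - 0.3·(10.64) = 1.448
step 2: grad = 1.448+6 = 7.448; w = 1.448 - 0.3·(7.448) = -0.7864

-0.7864


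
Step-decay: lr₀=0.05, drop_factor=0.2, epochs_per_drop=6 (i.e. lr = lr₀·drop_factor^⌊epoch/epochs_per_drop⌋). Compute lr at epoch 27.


n_drops = ⌊27/6⌋ = 4
lr = 0.05·0.2^4 = 0.05·0.0016 = 0.00008

0.00008


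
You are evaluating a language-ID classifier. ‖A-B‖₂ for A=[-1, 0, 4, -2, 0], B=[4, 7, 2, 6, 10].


d = √((-1-4)² + (0-7)² + (4-2)² + (-2-6)² + (0-10)²)
  = √(25 + 49 + 4 + 64 + 100)
  = √242 = 15.5563

15.5563


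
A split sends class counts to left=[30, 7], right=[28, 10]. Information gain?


Parent = [58, 17], H_parent = 0.7722
H_left = 0.6998 (n=37), H_right = 0.8315 (n=38)
H_children = (37/75)·0.6998 + (38/75)·0.8315 = 0.7665
IG = 0.7722 - 0.7665 = 0.0057

0.0057


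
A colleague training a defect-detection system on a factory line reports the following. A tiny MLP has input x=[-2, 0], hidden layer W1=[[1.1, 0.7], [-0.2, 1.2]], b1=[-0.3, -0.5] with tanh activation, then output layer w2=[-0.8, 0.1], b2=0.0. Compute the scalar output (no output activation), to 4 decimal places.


z1[0] = (1.1)·(-2) + (0.7)·(0) - 0.3 = -2.5
z1[1] = (-0.2)·(-2) + (1.2)·(0) - 0.5 = -0.1
h = tanh(z1) = [-0.9866, -0.0997]
output = (-0.8)·(-0.9866) + (0.1)·(-0.0997) + 0.0 = 0.7793

0.7793


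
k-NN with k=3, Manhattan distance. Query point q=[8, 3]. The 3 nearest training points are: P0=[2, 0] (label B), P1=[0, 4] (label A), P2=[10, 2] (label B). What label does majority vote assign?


d(q,P0) = 9  (label B)
d(q,P1) = 9  (label A)
d(q,P2) = 3  (label B)
Votes: A=1, B=2
Majority → B

B


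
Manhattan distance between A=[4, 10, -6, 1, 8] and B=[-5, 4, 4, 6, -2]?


d = |4+ 5| + |10-4| + |-6-4| + |1-6| + |8+ 2|
  = 9 + 6 + 10 + 5 + 10
  = 40

40


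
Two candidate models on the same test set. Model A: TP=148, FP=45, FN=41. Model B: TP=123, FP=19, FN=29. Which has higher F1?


Model A: P=148/193=0.7668, R=148/189=0.7831, F1=2PR/(P+R)=2TP/(2TP+FP+FN)=296/382=0.7749
Model B: P=123/142=0.8662, R=123/152=0.8092, F1=2PR/(P+R)=2TP/(2TP+FP+FN)=246/294=0.8367
0.7749 < 0.8367 → Model B

Model B


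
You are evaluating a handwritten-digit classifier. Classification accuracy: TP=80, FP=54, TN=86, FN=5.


Accuracy = (TP+TN)/(TP+TN+FP+FN)
= (80+86)/(225)
= 166/225 = 73.78%

73.78%


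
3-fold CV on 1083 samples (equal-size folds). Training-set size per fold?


Fold size = 1083/3 = 361
Training per fold = 1083 - 361 = 722

722


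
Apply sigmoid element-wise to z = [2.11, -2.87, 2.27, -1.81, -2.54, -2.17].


σ(2.11) = 1/(1+e^-2.11) = 0.8919
σ(-2.87) = 1/(1+e^2.87) = 0.0537
σ(2.27) = 1/(1+e^-2.27) = 0.9064
σ(-1.81) = 1/(1+e^1.81) = 0.1406
σ(-2.54) = 1/(1+e^2.54) = 0.0731
σ(-2.17) = 1/(1+e^2.17) = 0.1025
result = [0.8919, 0.0537, 0.9064, 0.1406, 0.0731, 0.1025]

[0.8919, 0.0537, 0.9064, 0.1406, 0.0731, 0.1025]


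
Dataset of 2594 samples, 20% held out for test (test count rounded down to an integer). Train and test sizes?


Test = ⌊2594·20/100⌋ = 518
Train = 2594 - 518 = 2076

Train: 2076, Test: 518


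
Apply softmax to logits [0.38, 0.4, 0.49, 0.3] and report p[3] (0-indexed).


Exponentials: e^0.38=1.4623, e^0.4=1.4918, e^0.49=1.6323, e^0.3=1.3499
Sum = 5.9363
Softmax = [0.2463, 0.2513, 0.275, 0.2274]
p[3] = 1.3499/5.9363 = 0.2274

0.2274


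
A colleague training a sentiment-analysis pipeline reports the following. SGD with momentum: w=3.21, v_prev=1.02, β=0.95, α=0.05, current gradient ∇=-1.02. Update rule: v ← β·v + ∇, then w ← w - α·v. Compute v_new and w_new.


v_new = 0.95·1.02 - 1.02 = 0.969 - 1.02 = -0.051
w_new = 3.21 - 0.05·-0.051 = 3.21 + 0.00255 = 3.21255

v_new=-0.051, w_new=3.21255


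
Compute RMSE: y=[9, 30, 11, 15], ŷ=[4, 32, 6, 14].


MSE = 55/4 = 13.75
RMSE = √(55/4) = 3.7081

3.7081


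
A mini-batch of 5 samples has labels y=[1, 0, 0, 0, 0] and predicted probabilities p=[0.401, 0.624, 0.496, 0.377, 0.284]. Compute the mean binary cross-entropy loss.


L[0] = -ln(0.401) = 0.9138
L[1] = -ln(1-0.624) = -ln(0.376) = 0.9782
L[2] = -ln(1-0.496) = -ln(0.504) = 0.6852
L[3] = -ln(1-0.377) = -ln(0.623) = 0.4732
L[4] = -ln(1-0.284) = -ln(0.716) = 0.3341
mean = (0.9138 + 0.9782 + 0.6852 + 0.4732 + 0.3341)/5 = 0.6769

0.6769


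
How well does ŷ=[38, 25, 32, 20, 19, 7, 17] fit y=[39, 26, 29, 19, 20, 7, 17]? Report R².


ȳ = 22.4286
SS_res = Σ(y-ŷ)² = 13
SS_tot = Σ(y-ȳ)² = 615.71
R² = 1 - SS_res/SS_tot = 1 - 0.0211 = 0.9789

0.9789


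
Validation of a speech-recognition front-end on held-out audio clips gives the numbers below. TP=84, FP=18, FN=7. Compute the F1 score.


Precision = 84/102 = 0.8235
Recall = 84/91 = 0.9231
F1 = 2·P·R/(P+R) = 2·TP/(2·TP+FP+FN) = 168/(168+18+7) = 168/193 = 0.8705

0.8705


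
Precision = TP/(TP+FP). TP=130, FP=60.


Precision = TP/(TP+FP)
= 130/(130+60)
= 130/190 = 68.42%

68.42%


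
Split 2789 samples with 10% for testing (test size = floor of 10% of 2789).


Test = ⌊2789·10/100⌋ = 278
Train = 2789 - 278 = 2511

Train: 2511, Test: 278


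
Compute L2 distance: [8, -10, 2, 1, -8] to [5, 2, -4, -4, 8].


d = √((8-5)² + (-10-2)² + (2+ 4)² + (1+ 4)² + (-8-8)²)
  = √(9 + 144 + 36 + 25 + 256)
  = √470 = 21.6795

21.6795


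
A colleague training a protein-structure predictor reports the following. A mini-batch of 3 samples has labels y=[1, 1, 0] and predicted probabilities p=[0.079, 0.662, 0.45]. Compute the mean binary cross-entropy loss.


L[0] = -ln(0.079) = 2.5383
L[1] = -ln(0.662) = 0.4125
L[2] = -ln(1-0.45) = -ln(0.55) = 0.5978
mean = (2.5383 + 0.4125 + 0.5978)/3 = 1.1829

1.1829


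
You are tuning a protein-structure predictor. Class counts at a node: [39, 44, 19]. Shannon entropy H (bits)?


Probabilities: [39/102, 44/102, 19/102] ≈ [0.3824, 0.4314, 0.1863]
H = -((39/102)·log₂(39/102) + (44/102)·log₂(44/102) + (19/102)·log₂(19/102))
  = 1.5052 bits

1.5052 bits


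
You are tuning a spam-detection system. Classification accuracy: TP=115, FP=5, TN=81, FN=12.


Accuracy = (TP+TN)/(TP+TN+FP+FN)
= (115+81)/(213)
= 196/213 = 92.02%

92.02%


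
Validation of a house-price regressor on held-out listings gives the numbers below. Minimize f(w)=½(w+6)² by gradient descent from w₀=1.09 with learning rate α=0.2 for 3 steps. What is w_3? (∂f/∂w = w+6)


step 1: grad = 1.09+6 = 7.09; w = 1.09 - 0.2·(7.09) = -0.328
step 2: grad = -0.328+6 = 5.672; w = -0.328 - 0.2·(5.672) = -1.4624
step 3: grad = -1.4624+6 = 4.5376; w = -1.4624 - 0.2·(4.5376) = -2.36992

-2.36992


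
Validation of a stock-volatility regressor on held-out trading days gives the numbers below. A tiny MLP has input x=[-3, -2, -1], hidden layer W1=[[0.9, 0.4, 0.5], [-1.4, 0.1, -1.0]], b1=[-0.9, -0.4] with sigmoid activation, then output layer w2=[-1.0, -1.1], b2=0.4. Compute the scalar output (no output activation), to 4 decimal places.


z1[0] = (0.9)·(-3) + (0.4)·(-2) + (0.5)·(-1) - 0.9 = -4.9
z1[1] = (-1.4)·(-3) + (0.1)·(-2) + (-1.0)·(-1) - 0.4 = 4.6
h = sigmoid(z1) = [0.0074, 0.99]
output = (-1.0)·(0.0074) + (-1.1)·(0.99) + 0.4 = -0.6964

-0.6964


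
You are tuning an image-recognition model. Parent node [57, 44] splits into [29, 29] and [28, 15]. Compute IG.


Parent = [57, 44], H_parent = 0.988
H_left = 1 (n=58), H_right = 0.933 (n=43)
H_children = (58/101)·1 + (43/101)·0.933 = 0.9715
IG = 0.988 - 0.9715 = 0.0165

0.0165


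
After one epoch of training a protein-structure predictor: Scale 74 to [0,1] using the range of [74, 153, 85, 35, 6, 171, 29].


min=6, max=171
(74-6)/(171-6) = 68/165 = 0.4121

0.4121


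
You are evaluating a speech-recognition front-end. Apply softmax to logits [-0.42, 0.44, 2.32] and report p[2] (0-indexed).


Exponentials: e^-0.42=0.657, e^0.44=1.5527, e^2.32=10.1757
Sum = 12.3854
Softmax = [0.053, 0.1254, 0.8216]
p[2] = 10.1757/12.3854 = 0.8216

0.8216


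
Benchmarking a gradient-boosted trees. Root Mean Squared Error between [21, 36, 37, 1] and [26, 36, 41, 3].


MSE = 45/4 = 11.25
RMSE = √(45/4) = 3.3541

3.3541


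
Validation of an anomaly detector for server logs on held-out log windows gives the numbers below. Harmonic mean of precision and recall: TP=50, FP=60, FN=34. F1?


Precision = 50/110 = 0.4545
Recall = 50/84 = 0.5952
F1 = 2·P·R/(P+R) = 2·TP/(2·TP+FP+FN) = 100/(100+60+34) = 100/194 = 0.5155

0.5155


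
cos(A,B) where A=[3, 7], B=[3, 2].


A·B = 3·3 + 7·2 = 23
‖A‖ = √58 = 7.6158, ‖B‖ = √13 = 3.6056
cos = 23/(√58·√13) = 23/√754 = 0.8376

0.8376


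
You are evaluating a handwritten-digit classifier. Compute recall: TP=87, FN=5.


Recall = TP/(TP+FN)
= 87/(87+5)
= 87/92 = 94.57%

94.57%


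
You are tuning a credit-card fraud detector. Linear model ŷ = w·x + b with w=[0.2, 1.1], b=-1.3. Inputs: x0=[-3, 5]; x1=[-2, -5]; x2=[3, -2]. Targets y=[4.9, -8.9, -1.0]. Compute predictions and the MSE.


ŷ0 = (0.2)·(-3) + (1.1)·(5) - 1.3 = 3.6
ŷ1 = (0.2)·(-2) + (1.1)·(-5) - 1.3 = -7.2
ŷ2 = (0.2)·(3) + (1.1)·(-2) - 1.3 = -2.9
errors² = [1.69, 2.89, 3.61]
MSE = 8.1900/3 = 2.73

2.73


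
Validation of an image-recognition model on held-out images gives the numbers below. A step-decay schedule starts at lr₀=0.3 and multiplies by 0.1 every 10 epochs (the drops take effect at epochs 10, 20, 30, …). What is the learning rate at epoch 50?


n_drops = ⌊50/10⌋ = 5
lr = 0.3·0.1^5 = 0.3·0.00001 = 0.000003

0.000003


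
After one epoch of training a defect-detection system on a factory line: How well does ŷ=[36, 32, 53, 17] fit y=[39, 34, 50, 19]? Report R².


ȳ = 35.5
SS_res = Σ(y-ŷ)² = 26
SS_tot = Σ(y-ȳ)² = 497
R² = 1 - SS_res/SS_tot = 1 - 0.0523 = 0.9477

0.9477


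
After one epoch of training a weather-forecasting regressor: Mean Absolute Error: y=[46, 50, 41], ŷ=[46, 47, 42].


Absolute errors: |46-46|=0, |50-47|=3, |41-42|=1
Sum = 4
MAE = 4/3 = 4/3

4/3


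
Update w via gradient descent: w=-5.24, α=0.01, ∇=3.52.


w_new = w - α·∇
= -5.24 - 0.01·3.52
= -5.24 - 0.0352
= -5.2752

-5.2752


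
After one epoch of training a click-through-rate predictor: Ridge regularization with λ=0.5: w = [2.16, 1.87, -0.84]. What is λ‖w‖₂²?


‖w‖₂² = (2.16)² + (1.87)² + (-0.84)²
     = 4.6656 + 3.4969 + 0.7056
     = 8.8681
λ·‖w‖₂² = 0.5·8.8681 = 4.43405

4.43405


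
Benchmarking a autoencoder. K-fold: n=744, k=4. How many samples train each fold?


Fold size = 744/4 = 186
Training per fold = 744 - 186 = 558

558


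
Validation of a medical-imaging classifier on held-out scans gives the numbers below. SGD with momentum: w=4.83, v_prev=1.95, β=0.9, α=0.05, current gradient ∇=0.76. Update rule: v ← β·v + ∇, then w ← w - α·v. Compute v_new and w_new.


v_new = 0.9·1.95 + 0.76 = 1.755 + 0.76 = 2.515
w_new = 4.83 - 0.05·2.515 = 4.83 - 0.12575 = 4.70425

v_new=2.515, w_new=4.70425


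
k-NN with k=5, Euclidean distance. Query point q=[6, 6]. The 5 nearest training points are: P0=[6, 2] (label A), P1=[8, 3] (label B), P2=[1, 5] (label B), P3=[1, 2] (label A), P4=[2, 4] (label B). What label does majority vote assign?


d(q,P0) = 4.0  (label A)
d(q,P1) = 3.6056  (label B)
d(q,P2) = 5.099  (label B)
d(q,P3) = 6.4031  (label A)
d(q,P4) = 4.4721  (label B)
Votes: A=2, B=3
Majority → B

B


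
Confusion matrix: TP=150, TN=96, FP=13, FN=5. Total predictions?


Total = TP + TN + FP + FN
= 150 + 96 + 13 + 5
= 264
(Predicted positive: 163, predicted negative: 101)

264


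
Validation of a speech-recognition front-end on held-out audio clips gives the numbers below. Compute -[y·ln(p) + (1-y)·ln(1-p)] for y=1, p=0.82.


BCE = -[y·ln(p) + (1-y)·ln(1-p)]
= -1·ln(0.82) - 0
= -ln(0.82) = 0.1985

0.1985


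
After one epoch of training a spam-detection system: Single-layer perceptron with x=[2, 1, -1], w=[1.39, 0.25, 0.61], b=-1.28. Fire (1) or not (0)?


z = (2)·(1.39) + (1)·(0.25) + (-1)·(0.61) - 1.28
  = 1.14
step(z) = 1 (z≥0)

1


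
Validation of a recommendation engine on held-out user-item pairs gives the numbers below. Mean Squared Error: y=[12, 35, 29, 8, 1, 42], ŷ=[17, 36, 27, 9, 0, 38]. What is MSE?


Squared errors: (12-17)²=25, (35-36)²=1, (29-27)²=4, (8-9)²=1, (1-0)²=1, (42-38)²=16
Sum = 48
MSE = 48/6 = 8

8


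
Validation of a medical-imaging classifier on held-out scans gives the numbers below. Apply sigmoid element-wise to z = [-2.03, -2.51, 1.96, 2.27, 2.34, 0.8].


σ(-2.03) = 1/(1+e^2.03) = 0.1161
σ(-2.51) = 1/(1+e^2.51) = 0.0752
σ(1.96) = 1/(1+e^-1.96) = 0.8765
σ(2.27) = 1/(1+e^-2.27) = 0.9064
σ(2.34) = 1/(1+e^-2.34) = 0.9121
σ(0.8) = 1/(1+e^-0.8) = 0.69
result = [0.1161, 0.0752, 0.8765, 0.9064, 0.9121, 0.69]

[0.1161, 0.0752, 0.8765, 0.9064, 0.9121, 0.69]


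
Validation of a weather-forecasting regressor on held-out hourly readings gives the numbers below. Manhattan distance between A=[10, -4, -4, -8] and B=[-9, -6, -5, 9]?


d = |10+ 9| + |-4+ 6| + |-4+ 5| + |-8-9|
  = 19 + 2 + 1 + 17
  = 39

39


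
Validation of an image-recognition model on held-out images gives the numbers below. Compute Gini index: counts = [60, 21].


Probabilities: [60/81, 21/81] ≈ [0.7407, 0.2593]
Σpᵢ² = (3600 + 441)/81² = 4041/6561
Gini = 1 - Σpᵢ² = 1 - 4041/6561 = 0.3841

0.3841


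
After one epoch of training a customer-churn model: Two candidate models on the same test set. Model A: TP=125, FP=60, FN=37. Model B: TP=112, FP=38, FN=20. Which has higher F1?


Model A: P=125/185=0.6757, R=125/162=0.7716, F1=2PR/(P+R)=2TP/(2TP+FP+FN)=250/347=0.7205
Model B: P=112/150=0.7467, R=112/132=0.8485, F1=2PR/(P+R)=2TP/(2TP+FP+FN)=224/282=0.7943
0.7205 < 0.7943 → Model B

Model B


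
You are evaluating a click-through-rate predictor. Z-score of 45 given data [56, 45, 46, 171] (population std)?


μ = 79.5, σ = 53.0024
z = (45 - 79.5)/53.0024 = -0.6509

-0.6509


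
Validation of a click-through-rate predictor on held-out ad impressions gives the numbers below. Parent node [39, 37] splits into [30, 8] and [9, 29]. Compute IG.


Parent = [39, 37], H_parent = 0.9995
H_left = 0.7425 (n=38), H_right = 0.7897 (n=38)
H_children = (38/76)·0.7425 + (38/76)·0.7897 = 0.7661
IG = 0.9995 - 0.7661 = 0.2334

0.2334


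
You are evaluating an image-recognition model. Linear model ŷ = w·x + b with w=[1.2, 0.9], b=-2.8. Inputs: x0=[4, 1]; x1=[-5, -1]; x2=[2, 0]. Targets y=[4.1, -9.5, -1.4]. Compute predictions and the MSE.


ŷ0 = (1.2)·(4) + (0.9)·(1) - 2.8 = 2.9
ŷ1 = (1.2)·(-5) + (0.9)·(-1) - 2.8 = -9.7
ŷ2 = (1.2)·(2) + (0.9)·(0) - 2.8 = -0.4
errors² = [1.44, 0.04, 1.0]
MSE = 2.4800/3 = 0.8267

0.8267


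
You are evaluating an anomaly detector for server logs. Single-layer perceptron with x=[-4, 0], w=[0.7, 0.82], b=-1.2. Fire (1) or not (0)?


z = (-4)·(0.7) + (0)·(0.82) - 1.2
  = -4.0
step(z) = 0 (z<0)

0


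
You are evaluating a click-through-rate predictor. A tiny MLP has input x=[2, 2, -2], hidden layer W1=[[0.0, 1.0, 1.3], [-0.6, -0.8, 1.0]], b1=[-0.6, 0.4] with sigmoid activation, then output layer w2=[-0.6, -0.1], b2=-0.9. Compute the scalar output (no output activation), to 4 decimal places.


z1[0] = (0.0)·(2) + (1.0)·(2) + (1.3)·(-2) - 0.6 = -1.2
z1[1] = (-0.6)·(2) + (-0.8)·(2) + (1.0)·(-2) + 0.4 = -4.4
h = sigmoid(z1) = [0.2315, 0.0121]
output = (-0.6)·(0.2315) + (-0.1)·(0.0121) - 0.9 = -1.0401

-1.0401


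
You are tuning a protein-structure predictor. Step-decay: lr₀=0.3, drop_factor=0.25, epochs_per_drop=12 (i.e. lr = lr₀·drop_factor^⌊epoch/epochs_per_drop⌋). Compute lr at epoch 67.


n_drops = ⌊67/12⌋ = 5
lr = 0.3·0.25^5 = 0.3·0.0009765625 = 0.00029296875

0.00029296875


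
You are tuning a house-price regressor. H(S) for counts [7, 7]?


Probabilities: [7/14, 7/14] ≈ [0.5, 0.5]
H = -((7/14)·log₂(7/14) + (7/14)·log₂(7/14))
  = 1.0 bits

1.0 bits


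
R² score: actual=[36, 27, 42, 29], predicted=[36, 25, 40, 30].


ȳ = 33.5
SS_res = Σ(y-ŷ)² = 9
SS_tot = Σ(y-ȳ)² = 141
R² = 1 - SS_res/SS_tot = 1 - 0.0638 = 0.9362

0.9362


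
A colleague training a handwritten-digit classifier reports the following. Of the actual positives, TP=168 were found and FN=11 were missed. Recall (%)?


Recall = TP/(TP+FN)
= 168/(168+11)
= 168/179 = 93.85%

93.85%


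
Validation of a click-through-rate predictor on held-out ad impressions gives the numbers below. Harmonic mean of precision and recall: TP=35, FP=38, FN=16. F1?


Precision = 35/73 = 0.4795
Recall = 35/51 = 0.6863
F1 = 2·P·R/(P+R) = 2·TP/(2·TP+FP+FN) = 70/(70+38+16) = 70/124 = 0.5645

0.5645


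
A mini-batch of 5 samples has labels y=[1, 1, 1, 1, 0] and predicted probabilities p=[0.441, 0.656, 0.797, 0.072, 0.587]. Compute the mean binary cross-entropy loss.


L[0] = -ln(0.441) = 0.8187
L[1] = -ln(0.656) = 0.4216
L[2] = -ln(0.797) = 0.2269
L[3] = -ln(0.072) = 2.6311
L[4] = -ln(1-0.587) = -ln(0.413) = 0.8843
mean = (0.8187 + 0.4216 + 0.2269 + 2.6311 + 0.8843)/5 = 0.9965

0.9965


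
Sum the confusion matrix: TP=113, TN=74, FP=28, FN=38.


Total = TP + TN + FP + FN
= 113 + 74 + 28 + 38
= 253
(Predicted positive: 141, predicted negative: 112)

253


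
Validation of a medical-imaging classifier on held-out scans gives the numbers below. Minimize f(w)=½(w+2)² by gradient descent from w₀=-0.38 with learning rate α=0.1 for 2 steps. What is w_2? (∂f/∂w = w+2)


step 1: grad = -0.38+2 = 1.62; w = -0.38 - 0.1·(1.62) = -0.542
step 2: grad = -0.542+2 = 1.458; w = -0.542 - 0.1·(1.458) = -0.6878

-0.6878


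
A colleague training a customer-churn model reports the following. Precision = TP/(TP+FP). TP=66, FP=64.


Precision = TP/(TP+FP)
= 66/(66+64)
= 66/130 = 50.77%

50.77%


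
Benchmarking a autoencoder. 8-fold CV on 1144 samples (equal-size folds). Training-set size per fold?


Fold size = 1144/8 = 143
Training per fold = 1144 - 143 = 1001

1001


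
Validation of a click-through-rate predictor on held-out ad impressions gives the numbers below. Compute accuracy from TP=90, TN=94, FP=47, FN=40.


Accuracy = (TP+TN)/(TP+TN+FP+FN)
= (90+94)/(271)
= 184/271 = 67.9%

67.9%


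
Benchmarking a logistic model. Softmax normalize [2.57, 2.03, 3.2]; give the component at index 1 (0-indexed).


Exponentials: e^2.57=13.0658, e^2.03=7.6141, e^3.2=24.5325
Sum = 45.2124
Softmax = [0.289, 0.1684, 0.5426]
p[1] = 7.6141/45.2124 = 0.1684

0.1684


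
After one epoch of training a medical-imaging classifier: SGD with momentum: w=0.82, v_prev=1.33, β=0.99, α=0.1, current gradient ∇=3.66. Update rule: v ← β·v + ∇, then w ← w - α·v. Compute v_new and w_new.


v_new = 0.99·1.33 + 3.66 = 1.3167 + 3.66 = 4.9767
w_new = 0.82 - 0.1·4.9767 = 0.82 - 0.49767 = 0.32233

v_new=4.9767, w_new=0.32233


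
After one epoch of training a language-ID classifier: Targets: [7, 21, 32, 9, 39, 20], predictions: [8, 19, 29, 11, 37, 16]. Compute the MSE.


Squared errors: (7-8)²=1, (21-19)²=4, (32-29)²=9, (9-11)²=4, (39-37)²=4, (20-16)²=16
Sum = 38
MSE = 38/6 = 19/3

19/3


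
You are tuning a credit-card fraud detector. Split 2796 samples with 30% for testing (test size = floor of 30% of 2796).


Test = ⌊2796·30/100⌋ = 838
Train = 2796 - 838 = 1958

Train: 1958, Test: 838


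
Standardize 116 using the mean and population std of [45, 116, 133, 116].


μ = 102.5, σ = 33.9153
z = (116 - 102.5)/33.9153 = 0.3981

0.3981


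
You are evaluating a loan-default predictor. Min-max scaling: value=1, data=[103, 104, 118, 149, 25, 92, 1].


min=1, max=149
(1-1)/(149-1) = 0/148 = 0.0

0.0


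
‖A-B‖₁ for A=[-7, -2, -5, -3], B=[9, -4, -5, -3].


d = |-7-9| + |-2+ 4| + |-5+ 5| + |-3+ 3|
  = 16 + 2 + 0 + 0
  = 18

18


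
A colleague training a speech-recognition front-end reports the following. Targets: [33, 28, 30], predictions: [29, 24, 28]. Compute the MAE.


Absolute errors: |33-29|=4, |28-24|=4, |30-28|=2
Sum = 10
MAE = 10/3 = 10/3

10/3


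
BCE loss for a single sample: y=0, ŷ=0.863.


BCE = -[y·ln(p) + (1-y)·ln(1-p)]
= -0 - 1·ln(1-0.863)
= -ln(0.137) = 1.9878

1.9878


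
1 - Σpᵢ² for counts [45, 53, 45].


Probabilities: [45/143, 53/143, 45/143] ≈ [0.3147, 0.3706, 0.3147]
Σpᵢ² = (2025 + 2809 + 2025)/143² = 6859/20449
Gini = 1 - Σpᵢ² = 1 - 6859/20449 = 0.6646

0.6646


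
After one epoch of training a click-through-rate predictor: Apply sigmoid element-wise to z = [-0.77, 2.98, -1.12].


σ(-0.77) = 1/(1+e^0.77) = 0.3165
σ(2.98) = 1/(1+e^-2.98) = 0.9517
σ(-1.12) = 1/(1+e^1.12) = 0.246
result = [0.3165, 0.9517, 0.246]

[0.3165, 0.9517, 0.246]


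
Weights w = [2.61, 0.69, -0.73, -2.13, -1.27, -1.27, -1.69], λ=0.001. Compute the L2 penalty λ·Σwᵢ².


‖w‖₂² = (2.61)² + (0.69)² + (-0.73)² + (-2.13)² + (-1.27)² + (-1.27)² + (-1.69)²
     = 6.8121 + 0.4761 + 0.5329 + 4.5369 + 1.6129 + 1.6129 + 2.8561
     = 18.4399
λ·‖w‖₂² = 0.001·18.4399 = 0.01844

0.01844


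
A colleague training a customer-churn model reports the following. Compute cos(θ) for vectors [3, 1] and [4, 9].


A·B = 3·4 + 1·9 = 21
‖A‖ = √10 = 3.1623, ‖B‖ = √97 = 9.8489
cos = 21/(√10·√97) = 21/√970 = 0.6743

0.6743


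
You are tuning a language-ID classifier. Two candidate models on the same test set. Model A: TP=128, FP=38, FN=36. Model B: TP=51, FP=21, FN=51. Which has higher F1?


Model A: P=128/166=0.7711, R=128/164=0.7805, F1=2PR/(P+R)=2TP/(2TP+FP+FN)=256/330=0.7758
Model B: P=51/72=0.7083, R=51/102=0.5, F1=2PR/(P+R)=2TP/(2TP+FP+FN)=102/174=0.5862
0.7758 > 0.5862 → Model A

Model A


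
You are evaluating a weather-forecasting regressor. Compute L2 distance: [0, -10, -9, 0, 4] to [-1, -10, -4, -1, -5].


d = √((0+ 1)² + (-10+ 10)² + (-9+ 4)² + (0+ 1)² + (4+ 5)²)
  = √(1 + 0 + 25 + 1 + 81)
  = √108 = 10.3923

10.3923


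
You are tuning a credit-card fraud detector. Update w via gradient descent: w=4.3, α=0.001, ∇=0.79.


w_new = w - α·∇
= 4.3 - 0.001·0.79
= 4.3 - 0.00079
= 4.29921

4.29921


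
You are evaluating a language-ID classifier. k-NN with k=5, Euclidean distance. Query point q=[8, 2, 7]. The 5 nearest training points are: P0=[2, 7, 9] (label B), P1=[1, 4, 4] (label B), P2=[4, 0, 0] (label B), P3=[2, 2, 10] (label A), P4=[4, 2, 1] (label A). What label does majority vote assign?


d(q,P0) = 8.0623  (label B)
d(q,P1) = 7.874  (label B)
d(q,P2) = 8.3066  (label B)
d(q,P3) = 6.7082  (label A)
d(q,P4) = 7.2111  (label A)
Votes: A=2, B=3
Majority → B

B


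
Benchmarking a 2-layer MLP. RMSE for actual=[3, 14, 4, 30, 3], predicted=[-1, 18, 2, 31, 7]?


MSE = 53/5 = 10.6
RMSE = √(53/5) = 3.2558

3.2558


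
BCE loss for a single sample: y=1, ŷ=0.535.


BCE = -[y·ln(p) + (1-y)·ln(1-p)]
= -1·ln(0.535) - 0
= -ln(0.535) = 0.6255

0.6255


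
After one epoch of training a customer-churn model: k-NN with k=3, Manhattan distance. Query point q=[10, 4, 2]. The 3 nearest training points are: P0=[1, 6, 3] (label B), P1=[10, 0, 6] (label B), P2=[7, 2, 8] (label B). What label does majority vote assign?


d(q,P0) = 12  (label B)
d(q,P1) = 8  (label B)
d(q,P2) = 11  (label B)
Votes: A=0, B=3
Majority → B

B


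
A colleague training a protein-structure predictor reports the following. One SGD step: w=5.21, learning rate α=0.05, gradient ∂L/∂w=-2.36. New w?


w_new = w - α·∇
= 5.21 - 0.05·-2.36
= 5.21 + 0.118
= 5.328

5.328
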